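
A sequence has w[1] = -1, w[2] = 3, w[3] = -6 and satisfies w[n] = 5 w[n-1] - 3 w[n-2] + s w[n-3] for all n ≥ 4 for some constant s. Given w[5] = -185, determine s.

4

w[4] = -39 - s
w[5] = -177 - 2s
So -177 - 2s = -185, giving s = 4.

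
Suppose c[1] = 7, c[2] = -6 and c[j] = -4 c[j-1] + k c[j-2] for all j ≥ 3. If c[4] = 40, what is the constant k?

c[3] = 24 + 7k
c[4] = -96 - 34k
So -96 - 34k = 40, giving k = -4.

-4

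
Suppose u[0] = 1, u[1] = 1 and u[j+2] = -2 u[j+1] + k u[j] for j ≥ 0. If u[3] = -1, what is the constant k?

5

u[2] = -2 + k
u[3] = 4 - k
So 4 - k = -1, giving k = 5.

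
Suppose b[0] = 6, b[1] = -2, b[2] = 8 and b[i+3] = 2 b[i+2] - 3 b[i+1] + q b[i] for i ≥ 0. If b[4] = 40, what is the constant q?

b[3] = 22 + 6q
b[4] = 20 + 10q
So 20 + 10q = 40, giving q = 2.

2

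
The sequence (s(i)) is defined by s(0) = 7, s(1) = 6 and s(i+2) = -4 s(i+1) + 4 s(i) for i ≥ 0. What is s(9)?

s(2) = -4(6) + 4(7) = 4
s(3) = -4(4) + 4(6) = 8
s(4) = -4(8) + 4(4) = -16
s(5) = -4(-16) + 4(8) = 96
s(6) = -4(96) + 4(-16) = -448
s(7) = -4(-448) + 4(96) = 2176
s(8) = -4(2176) + 4(-448) = -10496
s(9) = -4(-10496) + 4(2176) = 50688

50688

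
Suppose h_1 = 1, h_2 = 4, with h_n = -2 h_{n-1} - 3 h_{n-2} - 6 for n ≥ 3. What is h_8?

h_3 = -2·4 - 3·1 - 6 = -17
h_4 = -2·(-17) - 3·4 - 6 = 16
h_5 = -2·16 - 3·(-17) - 6 = 13
h_6 = -2·13 - 3·16 - 6 = -80
h_7 = -2·(-80) - 3·13 - 6 = 115
h_8 = -2·115 - 3·(-80) - 6 = 4

4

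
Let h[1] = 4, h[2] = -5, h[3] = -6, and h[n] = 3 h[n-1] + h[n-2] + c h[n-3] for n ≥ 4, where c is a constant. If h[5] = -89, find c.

h[4] = -23 + 4c
h[5] = -75 + 7c
So -75 + 7c = -89, giving c = -2.

-2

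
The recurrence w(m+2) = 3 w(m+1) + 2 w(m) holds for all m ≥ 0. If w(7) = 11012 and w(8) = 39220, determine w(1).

4

Rearranging, w(m-2) = (w(m) - 3 w(m-1)) / 2.
w(6) = (39220 - 3*11012) / 2 = 6184/2 = 3092
w(5) = (11012 - 3*3092) / 2 = 1736/2 = 868
w(4) = (3092 - 3*868) / 2 = 488/2 = 244
w(3) = (868 - 3*244) / 2 = 136/2 = 68
w(2) = (244 - 3*68) / 2 = 40/2 = 20
w(1) = (68 - 3*20) / 2 = 8/2 = 4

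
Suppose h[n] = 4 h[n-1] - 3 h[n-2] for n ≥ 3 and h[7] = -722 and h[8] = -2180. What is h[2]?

4

Rearranging, h[n-2] = (h[n] - 4 h[n-1]) / -3.
h[6] = (-2180 - 4(-722)) / -3 = 708/-3 = -236
h[5] = (-722 - 4(-236)) / -3 = 222/-3 = -74
h[4] = (-236 - 4(-74)) / -3 = 60/-3 = -20
h[3] = (-74 - 4(-20)) / -3 = 6/-3 = -2
h[2] = (-20 - 4(-2)) / -3 = -12/-3 = 4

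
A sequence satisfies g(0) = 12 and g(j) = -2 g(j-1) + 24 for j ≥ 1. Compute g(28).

1073741832

The fixed point is 24/(1 + 2) = 8, so g(j) - 8 = -2(g(j-1) - 8).
Hence g(j) = 4·(-2)^j + 8.
g(28) = 4·(-2)^{28} + 8 = 4·268435456 + 8 = 1073741832.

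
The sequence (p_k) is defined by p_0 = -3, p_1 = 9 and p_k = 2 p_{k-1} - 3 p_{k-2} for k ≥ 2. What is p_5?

-135

p_2 = 2·9 - 3·(-3) = 27
p_3 = 2·27 - 3·9 = 27
p_4 = 2·27 - 3·27 = -27
p_5 = 2·(-27) - 3·27 = -135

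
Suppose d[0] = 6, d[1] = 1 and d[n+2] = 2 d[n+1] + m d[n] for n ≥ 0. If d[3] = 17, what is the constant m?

1

d[2] = 2 + 6m
d[3] = 4 + 13m
So 4 + 13m = 17, giving m = 1.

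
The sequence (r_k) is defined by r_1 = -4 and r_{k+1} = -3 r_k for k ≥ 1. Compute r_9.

r_2 = -3·(-4) = 12
r_3 = -3·12 = -36
r_4 = -3·(-36) = 108
r_5 = -3·108 = -324
r_6 = -3·(-324) = 972
r_7 = -3·972 = -2916
r_8 = -3·(-2916) = 8748
r_9 = -3·8748 = -26244

-26244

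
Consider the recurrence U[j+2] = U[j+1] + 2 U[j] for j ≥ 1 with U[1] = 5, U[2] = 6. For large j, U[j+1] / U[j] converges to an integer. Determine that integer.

2

The characteristic equation is r^2 - r - 2 = 0, which factors as (r - 2)(r + 1) = 0.
So the roots are 2 and -1. Since |2| > |-1| and the coefficient of 2^j is non-zero, the ratio tends to 2.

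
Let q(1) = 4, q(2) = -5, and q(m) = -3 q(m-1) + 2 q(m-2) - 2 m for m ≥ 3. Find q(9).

q(3) = -3*(-5) + 2*4 - 6 = 17
q(4) = -3*17 + 2*(-5) - 8 = -69
q(5) = -3*(-69) + 2*17 - 10 = 231
q(6) = -3*231 + 2*(-69) - 12 = -843
q(7) = -3*(-843) + 2*231 - 14 = 2977
q(8) = -3*2977 + 2*(-843) - 16 = -10633
q(9) = -3*(-10633) + 2*2977 - 18 = 37835

37835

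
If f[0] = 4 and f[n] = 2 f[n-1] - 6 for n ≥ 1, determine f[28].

The fixed point is -6/(1 - 2) = 6, so f[n] - 6 = 2(f[n-1] - 6).
Hence f[n] = -2·2^n + 6.
f[28] = -2·2^{28} + 6 = -2·268435456 + 6 = -536870906.

-536870906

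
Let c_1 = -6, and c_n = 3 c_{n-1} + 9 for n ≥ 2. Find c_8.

c_2 = 3(-6) + 9 = -9
c_3 = 3(-9) + 9 = -18
c_4 = 3(-18) + 9 = -45
c_5 = 3(-45) + 9 = -126
c_6 = 3(-126) + 9 = -369
c_7 = 3(-369) + 9 = -1098
c_8 = 3(-1098) + 9 = -3285

-3285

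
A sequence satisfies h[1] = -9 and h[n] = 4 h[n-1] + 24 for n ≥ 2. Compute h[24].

-70368744177672

The fixed point is 24/(1 - 4) = -8, so h[n] + 8 = 4(h[n-1] + 8).
Hence h[n] = -1·4^{n-1} - 8.
h[24] = -1·4^{23} - 8 = -1·70368744177664 - 8 = -70368744177672.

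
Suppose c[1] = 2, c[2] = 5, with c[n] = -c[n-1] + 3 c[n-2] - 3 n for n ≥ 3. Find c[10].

2333

c[3] = -5 + 3*2 - 9 = -8
c[4] = -(-8) + 3*5 - 12 = 11
c[5] = -11 + 3*(-8) - 15 = -50
c[6] = -(-50) + 3*11 - 18 = 65
c[7] = -65 + 3*(-50) - 21 = -236
c[8] = -(-236) + 3*65 - 24 = 407
c[9] = -407 + 3*(-236) - 27 = -1142
c[10] = -(-1142) + 3*407 - 30 = 2333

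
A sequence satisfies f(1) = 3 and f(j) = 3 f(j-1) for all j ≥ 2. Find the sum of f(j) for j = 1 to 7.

3279

f(2) = 3*3 = 9
f(3) = 3*9 = 27
f(4) = 3*27 = 81
f(5) = 3*81 = 243
f(6) = 3*243 = 729
f(7) = 3*729 = 2187
Sum = 3 + 9 + 27 + 81 + 243 + 729 + 2187 = 3279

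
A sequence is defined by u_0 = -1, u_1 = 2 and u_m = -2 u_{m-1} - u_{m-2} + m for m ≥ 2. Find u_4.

u_2 = -2(2) - (-1) + 2 = -1
u_3 = -2(-1) - 2 + 3 = 3
u_4 = -2(3) - (-1) + 4 = -1

-1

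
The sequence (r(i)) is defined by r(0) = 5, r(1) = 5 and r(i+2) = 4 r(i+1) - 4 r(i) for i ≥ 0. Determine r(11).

r(2) = 4·5 - 4·5 = 0
r(3) = 4·0 - 4·5 = -20
r(4) = 4·(-20) - 4·0 = -80
r(5) = 4·(-80) - 4·(-20) = -240
r(6) = 4·(-240) - 4·(-80) = -640
r(7) = 4·(-640) - 4·(-240) = -1600
r(8) = 4·(-1600) - 4·(-640) = -3840
r(9) = 4·(-3840) - 4·(-1600) = -8960
r(10) = 4·(-8960) - 4·(-3840) = -20480
r(11) = 4·(-20480) - 4·(-8960) = -46080

-46080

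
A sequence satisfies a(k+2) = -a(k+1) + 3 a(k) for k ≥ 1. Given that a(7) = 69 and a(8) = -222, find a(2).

-6

Rearranging, a(k-2) = (a(k) + a(k-1)) / 3.
a(6) = (-222 + 69) / 3 = -153/3 = -51
a(5) = (69 + (-51)) / 3 = 18/3 = 6
a(4) = (-51 + 6) / 3 = -45/3 = -15
a(3) = (6 + (-15)) / 3 = -9/3 = -3
a(2) = (-15 + (-3)) / 3 = -18/3 = -6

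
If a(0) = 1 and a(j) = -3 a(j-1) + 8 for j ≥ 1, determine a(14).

The fixed point is 8/(1 + 3) = 2, so a(j) - 2 = -3(a(j-1) - 2).
Hence a(j) = -1·(-3)^j + 2.
a(14) = -1·(-3)^{14} + 2 = -1·4782969 + 2 = -4782967.

-4782967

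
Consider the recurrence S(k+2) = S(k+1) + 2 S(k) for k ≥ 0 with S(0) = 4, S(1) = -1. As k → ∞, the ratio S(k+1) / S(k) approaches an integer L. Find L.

2

The characteristic equation is r^2 - r - 2 = 0, which factors as (r - 2)(r + 1) = 0.
So the roots are 2 and -1. Since |2| > |-1| and the coefficient of 2^k is non-zero, the ratio tends to 2.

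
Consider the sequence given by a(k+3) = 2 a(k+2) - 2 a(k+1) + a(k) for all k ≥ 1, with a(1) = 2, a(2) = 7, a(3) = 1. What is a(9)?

a(4) = 2·1 - 2·7 + 2 = -10
a(5) = 2·(-10) - 2·1 + 7 = -15
a(6) = 2·(-15) - 2·(-10) + 1 = -9
a(7) = 2·(-9) - 2·(-15) + (-10) = 2
a(8) = 2·2 - 2·(-9) + (-15) = 7
a(9) = 2·7 - 2·2 + (-9) = 1

1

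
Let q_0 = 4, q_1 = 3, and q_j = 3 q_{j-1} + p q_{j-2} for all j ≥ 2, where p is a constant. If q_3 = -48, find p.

q_2 = 9 + 4p
q_3 = 27 + 15p
So 27 + 15p = -48, giving p = -5.

-5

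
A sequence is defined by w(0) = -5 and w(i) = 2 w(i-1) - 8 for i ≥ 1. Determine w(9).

-6648

w(1) = 2·(-5) - 8 = -18
w(2) = 2·(-18) - 8 = -44
w(3) = 2·(-44) - 8 = -96
w(4) = 2·(-96) - 8 = -200
w(5) = 2·(-200) - 8 = -408
w(6) = 2·(-408) - 8 = -824
w(7) = 2·(-824) - 8 = -1656
w(8) = 2·(-1656) - 8 = -3320
w(9) = 2·(-3320) - 8 = -6648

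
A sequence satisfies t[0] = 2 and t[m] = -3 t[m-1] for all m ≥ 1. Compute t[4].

162

t[1] = -3*2 = -6
t[2] = -3*(-6) = 18
t[3] = -3*18 = -54
t[4] = -3*(-54) = 162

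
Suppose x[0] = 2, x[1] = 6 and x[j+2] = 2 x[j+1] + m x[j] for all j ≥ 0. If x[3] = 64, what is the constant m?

4

x[2] = 12 + 2m
x[3] = 24 + 10m
So 24 + 10m = 64, giving m = 4.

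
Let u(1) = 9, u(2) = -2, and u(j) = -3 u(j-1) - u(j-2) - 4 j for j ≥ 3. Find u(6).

239

u(3) = -3(-2) - 9 - 12 = -15
u(4) = -3(-15) - (-2) - 16 = 31
u(5) = -3(31) - (-15) - 20 = -98
u(6) = -3(-98) - 31 - 24 = 239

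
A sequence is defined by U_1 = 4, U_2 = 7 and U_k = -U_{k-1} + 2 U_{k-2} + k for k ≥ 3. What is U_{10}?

U_3 = -7 + 2*4 + 3 = 4
U_4 = -4 + 2*7 + 4 = 14
U_5 = -14 + 2*4 + 5 = -1
U_6 = -(-1) + 2*14 + 6 = 35
U_7 = -35 + 2*(-1) + 7 = -30
U_8 = -(-30) + 2*35 + 8 = 108
U_9 = -108 + 2*(-30) + 9 = -159
U_{10} = -(-159) + 2*108 + 10 = 385

385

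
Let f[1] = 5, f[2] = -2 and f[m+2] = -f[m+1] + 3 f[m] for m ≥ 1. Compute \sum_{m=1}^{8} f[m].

f[3] = -(-2) + 3*5 = 17
f[4] = -17 + 3*(-2) = -23
f[5] = -(-23) + 3*17 = 74
f[6] = -74 + 3*(-23) = -143
f[7] = -(-143) + 3*74 = 365
f[8] = -365 + 3*(-143) = -794
Sum = 5 + (-2) + 17 + (-23) + 74 + (-143) + 365 + (-794) = -501

-501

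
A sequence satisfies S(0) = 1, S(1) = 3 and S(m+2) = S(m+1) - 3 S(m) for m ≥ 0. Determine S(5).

18

S(2) = 3 - 3(1) = 0
S(3) = 0 - 3(3) = -9
S(4) = (-9) - 3(0) = -9
S(5) = (-9) - 3(-9) = 18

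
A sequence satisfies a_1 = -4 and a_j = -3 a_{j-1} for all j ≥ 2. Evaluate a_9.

a_2 = -3·(-4) = 12
a_3 = -3·12 = -36
a_4 = -3·(-36) = 108
a_5 = -3·108 = -324
a_6 = -3·(-324) = 972
a_7 = -3·972 = -2916
a_8 = -3·(-2916) = 8748
a_9 = -3·8748 = -26244

-26244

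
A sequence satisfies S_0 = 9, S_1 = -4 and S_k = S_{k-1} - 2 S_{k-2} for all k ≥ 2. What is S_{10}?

350

S_2 = (-4) - 2*9 = -22
S_3 = (-22) - 2*(-4) = -14
S_4 = (-14) - 2*(-22) = 30
S_5 = 30 - 2*(-14) = 58
S_6 = 58 - 2*30 = -2
S_7 = (-2) - 2*58 = -118
S_8 = (-118) - 2*(-2) = -114
S_9 = (-114) - 2*(-118) = 122
S_{10} = 122 - 2*(-114) = 350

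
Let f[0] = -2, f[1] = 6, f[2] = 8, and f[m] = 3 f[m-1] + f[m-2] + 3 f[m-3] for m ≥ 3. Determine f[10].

f[3] = 3(8) + 6 + 3(-2) = 24
f[4] = 3(24) + 8 + 3(6) = 98
f[5] = 3(98) + 24 + 3(8) = 342
f[6] = 3(342) + 98 + 3(24) = 1196
f[7] = 3(1196) + 342 + 3(98) = 4224
f[8] = 3(4224) + 1196 + 3(342) = 14894
f[9] = 3(14894) + 4224 + 3(1196) = 52494
f[10] = 3(52494) + 14894 + 3(4224) = 185048

185048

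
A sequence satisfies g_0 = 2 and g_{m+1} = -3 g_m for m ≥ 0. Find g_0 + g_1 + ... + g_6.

1094

g_1 = -3(2) = -6
g_2 = -3(-6) = 18
g_3 = -3(18) = -54
g_4 = -3(-54) = 162
g_5 = -3(162) = -486
g_6 = -3(-486) = 1458
Sum = 2 + (-6) + 18 + (-54) + 162 + (-486) + 1458 = 1094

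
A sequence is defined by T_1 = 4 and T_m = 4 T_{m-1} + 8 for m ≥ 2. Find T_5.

1704

T_2 = 4*4 + 8 = 24
T_3 = 4*24 + 8 = 104
T_4 = 4*104 + 8 = 424
T_5 = 4*424 + 8 = 1704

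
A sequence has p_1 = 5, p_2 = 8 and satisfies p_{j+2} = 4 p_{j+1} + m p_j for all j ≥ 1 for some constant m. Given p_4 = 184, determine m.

p_3 = 32 + 5m
p_4 = 128 + 28m
So 128 + 28m = 184, giving m = 2.

2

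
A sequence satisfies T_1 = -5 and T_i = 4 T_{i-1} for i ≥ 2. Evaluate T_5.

T_2 = 4*(-5) = -20
T_3 = 4*(-20) = -80
T_4 = 4*(-80) = -320
T_5 = 4*(-320) = -1280

-1280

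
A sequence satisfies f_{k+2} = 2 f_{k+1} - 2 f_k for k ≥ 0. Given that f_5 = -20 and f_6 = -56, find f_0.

-2

Rearranging, f_{k-2} = (f_k - 2 f_{k-1}) / -2.
f_4 = (-56 - 2*(-20)) / -2 = -16/-2 = 8
f_3 = (-20 - 2*8) / -2 = -36/-2 = 18
f_2 = (8 - 2*18) / -2 = -28/-2 = 14
f_1 = (18 - 2*14) / -2 = -10/-2 = 5
f_0 = (14 - 2*5) / -2 = 4/-2 = -2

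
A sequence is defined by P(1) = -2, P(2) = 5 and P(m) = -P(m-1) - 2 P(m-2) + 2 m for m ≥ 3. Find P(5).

7

P(3) = -5 - 2·(-2) + 6 = 5
P(4) = -5 - 2·5 + 8 = -7
P(5) = -(-7) - 2·5 + 10 = 7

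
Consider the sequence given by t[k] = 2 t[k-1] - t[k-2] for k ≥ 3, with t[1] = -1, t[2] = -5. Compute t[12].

t[3] = 2·(-5) - (-1) = -9
t[4] = 2·(-9) - (-5) = -13
t[5] = 2·(-13) - (-9) = -17
t[6] = 2·(-17) - (-13) = -21
t[7] = 2·(-21) - (-17) = -25
t[8] = 2·(-25) - (-21) = -29
t[9] = 2·(-29) - (-25) = -33
t[10] = 2·(-33) - (-29) = -37
t[11] = 2·(-37) - (-33) = -41
t[12] = 2·(-41) - (-37) = -45

-45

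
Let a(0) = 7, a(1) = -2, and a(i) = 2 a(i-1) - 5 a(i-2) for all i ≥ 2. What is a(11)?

a(2) = 2*(-2) - 5*7 = -39
a(3) = 2*(-39) - 5*(-2) = -68
a(4) = 2*(-68) - 5*(-39) = 59
a(5) = 2*59 - 5*(-68) = 458
a(6) = 2*458 - 5*59 = 621
a(7) = 2*621 - 5*458 = -1048
a(8) = 2*(-1048) - 5*621 = -5201
a(9) = 2*(-5201) - 5*(-1048) = -5162
a(10) = 2*(-5162) - 5*(-5201) = 15681
a(11) = 2*15681 - 5*(-5162) = 57172

57172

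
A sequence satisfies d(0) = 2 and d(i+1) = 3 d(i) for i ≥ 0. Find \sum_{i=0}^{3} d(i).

80

d(1) = 3(2) = 6
d(2) = 3(6) = 18
d(3) = 3(18) = 54
Sum = 2 + 6 + 18 + 54 = 80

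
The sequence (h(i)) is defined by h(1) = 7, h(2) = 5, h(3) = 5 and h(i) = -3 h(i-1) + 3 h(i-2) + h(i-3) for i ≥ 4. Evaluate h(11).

-17131

h(4) = -3*5 + 3*5 + 7 = 7
h(5) = -3*7 + 3*5 + 5 = -1
h(6) = -3*(-1) + 3*7 + 5 = 29
h(7) = -3*29 + 3*(-1) + 7 = -83
h(8) = -3*(-83) + 3*29 + (-1) = 335
h(9) = -3*335 + 3*(-83) + 29 = -1225
h(10) = -3*(-1225) + 3*335 + (-83) = 4597
h(11) = -3*4597 + 3*(-1225) + 335 = -17131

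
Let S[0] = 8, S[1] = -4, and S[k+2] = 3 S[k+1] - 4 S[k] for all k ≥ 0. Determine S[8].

S[2] = 3(-4) - 4(8) = -44
S[3] = 3(-44) - 4(-4) = -116
S[4] = 3(-116) - 4(-44) = -172
S[5] = 3(-172) - 4(-116) = -52
S[6] = 3(-52) - 4(-172) = 532
S[7] = 3(532) - 4(-52) = 1804
S[8] = 3(1804) - 4(532) = 3284

3284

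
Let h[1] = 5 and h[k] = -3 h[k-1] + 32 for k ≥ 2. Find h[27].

-7625597484979

The fixed point is 32/(1 + 3) = 8, so h[k] - 8 = -3(h[k-1] - 8).
Hence h[k] = -3·(-3)^{k-1} + 8.
h[27] = -3·(-3)^{26} + 8 = -3·2541865828329 + 8 = -7625597484979.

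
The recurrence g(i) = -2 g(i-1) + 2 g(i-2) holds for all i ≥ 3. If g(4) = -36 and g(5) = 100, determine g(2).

-4

Rearranging, g(i-2) = (g(i) + 2 g(i-1)) / 2.
g(3) = (100 + 2(-36)) / 2 = 28/2 = 14
g(2) = (-36 + 2(14)) / 2 = -8/2 = -4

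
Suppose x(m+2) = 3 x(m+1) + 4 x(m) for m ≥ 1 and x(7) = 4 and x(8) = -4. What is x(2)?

-4

Rearranging, x(m-2) = (x(m) - 3 x(m-1)) / 4.
x(6) = (-4 - 3(4)) / 4 = -16/4 = -4
x(5) = (4 - 3(-4)) / 4 = 16/4 = 4
x(4) = (-4 - 3(4)) / 4 = -16/4 = -4
x(3) = (4 - 3(-4)) / 4 = 16/4 = 4
x(2) = (-4 - 3(4)) / 4 = -16/4 = -4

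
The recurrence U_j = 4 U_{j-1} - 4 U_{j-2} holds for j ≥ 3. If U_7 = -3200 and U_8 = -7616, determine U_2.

-5

Rearranging, U_{j-2} = (U_j - 4 U_{j-1}) / -4.
U_6 = (-7616 - 4(-3200)) / -4 = 5184/-4 = -1296
U_5 = (-3200 - 4(-1296)) / -4 = 1984/-4 = -496
U_4 = (-1296 - 4(-496)) / -4 = 688/-4 = -172
U_3 = (-496 - 4(-172)) / -4 = 192/-4 = -48
U_2 = (-172 - 4(-48)) / -4 = 20/-4 = -5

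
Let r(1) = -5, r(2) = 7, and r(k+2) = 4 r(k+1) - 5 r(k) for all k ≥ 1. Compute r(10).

r(3) = 4(7) - 5(-5) = 53
r(4) = 4(53) - 5(7) = 177
r(5) = 4(177) - 5(53) = 443
r(6) = 4(443) - 5(177) = 887
r(7) = 4(887) - 5(443) = 1333
r(8) = 4(1333) - 5(887) = 897
r(9) = 4(897) - 5(1333) = -3077
r(10) = 4(-3077) - 5(897) = -16793

-16793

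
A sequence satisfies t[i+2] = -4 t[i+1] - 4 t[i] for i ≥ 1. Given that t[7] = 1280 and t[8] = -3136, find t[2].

5

Rearranging, t[i-2] = (t[i] + 4 t[i-1]) / -4.
t[6] = (-3136 + 4*1280) / -4 = 1984/-4 = -496
t[5] = (1280 + 4*(-496)) / -4 = -704/-4 = 176
t[4] = (-496 + 4*176) / -4 = 208/-4 = -52
t[3] = (176 + 4*(-52)) / -4 = -32/-4 = 8
t[2] = (-52 + 4*8) / -4 = -20/-4 = 5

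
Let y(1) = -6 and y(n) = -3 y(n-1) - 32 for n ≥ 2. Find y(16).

-28697822

The fixed point is -32/(1 + 3) = -8, so y(n) + 8 = -3(y(n-1) + 8).
Hence y(n) = 2·(-3)^{n-1} - 8.
y(16) = 2·(-3)^{15} - 8 = 2·-14348907 - 8 = -28697822.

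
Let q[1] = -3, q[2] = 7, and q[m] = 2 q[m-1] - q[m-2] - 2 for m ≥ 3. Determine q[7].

27

q[3] = 2·7 - (-3) - 2 = 15
q[4] = 2·15 - 7 - 2 = 21
q[5] = 2·21 - 15 - 2 = 25
q[6] = 2·25 - 21 - 2 = 27
q[7] = 2·27 - 25 - 2 = 27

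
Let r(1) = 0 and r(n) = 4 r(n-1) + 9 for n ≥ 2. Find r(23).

52776558133245

The fixed point is 9/(1 - 4) = -3, so r(n) + 3 = 4(r(n-1) + 3).
Hence r(n) = 3·4^{n-1} - 3.
r(23) = 3·4^{22} - 3 = 3·17592186044416 - 3 = 52776558133245.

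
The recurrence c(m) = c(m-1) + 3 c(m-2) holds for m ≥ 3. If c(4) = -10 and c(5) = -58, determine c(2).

Rearranging, c(m-2) = (c(m) - c(m-1)) / 3.
c(3) = (-58 - (-10)) / 3 = -48/3 = -16
c(2) = (-10 - (-16)) / 3 = 6/3 = 2

2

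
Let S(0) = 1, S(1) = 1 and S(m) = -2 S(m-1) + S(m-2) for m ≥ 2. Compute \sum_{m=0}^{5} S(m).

S(2) = -2·1 + 1 = -1
S(3) = -2·(-1) + 1 = 3
S(4) = -2·3 + (-1) = -7
S(5) = -2·(-7) + 3 = 17
Sum = 1 + 1 + (-1) + 3 + (-7) + 17 = 14

14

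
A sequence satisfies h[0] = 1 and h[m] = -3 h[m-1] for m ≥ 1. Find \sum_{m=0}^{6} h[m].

h[1] = -3·1 = -3
h[2] = -3·(-3) = 9
h[3] = -3·9 = -27
h[4] = -3·(-27) = 81
h[5] = -3·81 = -243
h[6] = -3·(-243) = 729
Sum = 1 + (-3) + 9 + (-27) + 81 + (-243) + 729 = 547

547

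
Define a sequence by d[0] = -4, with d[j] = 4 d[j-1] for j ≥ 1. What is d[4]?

d[1] = 4(-4) = -16
d[2] = 4(-16) = -64
d[3] = 4(-64) = -256
d[4] = 4(-256) = -1024

-1024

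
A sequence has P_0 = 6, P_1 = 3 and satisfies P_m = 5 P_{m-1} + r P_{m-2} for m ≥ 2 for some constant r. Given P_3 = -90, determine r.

P_2 = 15 + 6r
P_3 = 75 + 33r
So 75 + 33r = -90, giving r = -5.

-5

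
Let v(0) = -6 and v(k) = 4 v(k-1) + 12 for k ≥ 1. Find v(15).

-2147483652

The fixed point is 12/(1 - 4) = -4, so v(k) + 4 = 4(v(k-1) + 4).
Hence v(k) = -2·4^k - 4.
v(15) = -2·4^{15} - 4 = -2·1073741824 - 4 = -2147483652.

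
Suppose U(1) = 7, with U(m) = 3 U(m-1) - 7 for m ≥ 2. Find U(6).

U(2) = 3*7 - 7 = 14
U(3) = 3*14 - 7 = 35
U(4) = 3*35 - 7 = 98
U(5) = 3*98 - 7 = 287
U(6) = 3*287 - 7 = 854

854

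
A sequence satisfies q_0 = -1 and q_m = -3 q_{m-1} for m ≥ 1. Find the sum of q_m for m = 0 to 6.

q_1 = -3(-1) = 3
q_2 = -3(3) = -9
q_3 = -3(-9) = 27
q_4 = -3(27) = -81
q_5 = -3(-81) = 243
q_6 = -3(243) = -729
Sum = (-1) + 3 + (-9) + 27 + (-81) + 243 + (-729) = -547

-547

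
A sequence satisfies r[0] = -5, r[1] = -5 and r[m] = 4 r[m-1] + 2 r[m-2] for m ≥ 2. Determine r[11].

-20021280

r[2] = 4(-5) + 2(-5) = -30
r[3] = 4(-30) + 2(-5) = -130
r[4] = 4(-130) + 2(-30) = -580
r[5] = 4(-580) + 2(-130) = -2580
r[6] = 4(-2580) + 2(-580) = -11480
r[7] = 4(-11480) + 2(-2580) = -51080
r[8] = 4(-51080) + 2(-11480) = -227280
r[9] = 4(-227280) + 2(-51080) = -1011280
r[10] = 4(-1011280) + 2(-227280) = -4499680
r[11] = 4(-4499680) + 2(-1011280) = -20021280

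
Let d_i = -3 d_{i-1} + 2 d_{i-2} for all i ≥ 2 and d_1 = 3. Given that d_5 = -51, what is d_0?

Let d_0 = w.
d_2 = -9 + 2w
d_3 = 33 - 6w
d_4 = -117 + 22w
d_5 = 417 - 78w
So 417 - 78w = -51, giving w = 6.

6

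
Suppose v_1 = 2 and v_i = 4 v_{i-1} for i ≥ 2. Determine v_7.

v_2 = 4*2 = 8
v_3 = 4*8 = 32
v_4 = 4*32 = 128
v_5 = 4*128 = 512
v_6 = 4*512 = 2048
v_7 = 4*2048 = 8192

8192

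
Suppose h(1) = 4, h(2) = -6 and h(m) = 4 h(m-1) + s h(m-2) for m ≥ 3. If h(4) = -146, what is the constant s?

h(3) = -24 + 4s
h(4) = -96 + 10s
So -96 + 10s = -146, giving s = -5.

-5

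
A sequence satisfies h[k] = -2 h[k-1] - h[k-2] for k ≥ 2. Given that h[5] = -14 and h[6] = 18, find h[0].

-6

Rearranging, h[k-2] = -(h[k] + 2 h[k-1]).
h[4] = -(18 + 2*(-14)) = 10
h[3] = -(-14 + 2*10) = -6
h[2] = -(10 + 2*(-6)) = 2
h[1] = -(-6 + 2*2) = 2
h[0] = -(2 + 2*2) = -6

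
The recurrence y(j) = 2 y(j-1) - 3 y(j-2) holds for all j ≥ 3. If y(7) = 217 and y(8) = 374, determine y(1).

9

Rearranging, y(j-2) = (y(j) - 2 y(j-1)) / -3.
y(6) = (374 - 2·217) / -3 = -60/-3 = 20
y(5) = (217 - 2·20) / -3 = 177/-3 = -59
y(4) = (20 - 2·(-59)) / -3 = 138/-3 = -46
y(3) = (-59 - 2·(-46)) / -3 = 33/-3 = -11
y(2) = (-46 - 2·(-11)) / -3 = -24/-3 = 8
y(1) = (-11 - 2·8) / -3 = -27/-3 = 9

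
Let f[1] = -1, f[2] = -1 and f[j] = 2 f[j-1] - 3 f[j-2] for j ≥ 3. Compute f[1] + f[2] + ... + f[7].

f[3] = 2(-1) - 3(-1) = 1
f[4] = 2(1) - 3(-1) = 5
f[5] = 2(5) - 3(1) = 7
f[6] = 2(7) - 3(5) = -1
f[7] = 2(-1) - 3(7) = -23
Sum = (-1) + (-1) + 1 + 5 + 7 + (-1) + (-23) = -13

-13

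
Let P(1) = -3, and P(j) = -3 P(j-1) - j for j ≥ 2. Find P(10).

P(2) = -3·(-3) - 2 = 7
P(3) = -3·7 - 3 = -24
P(4) = -3·(-24) - 4 = 68
P(5) = -3·68 - 5 = -209
P(6) = -3·(-209) - 6 = 621
P(7) = -3·621 - 7 = -1870
P(8) = -3·(-1870) - 8 = 5602
P(9) = -3·5602 - 9 = -16815
P(10) = -3·(-16815) - 10 = 50435

50435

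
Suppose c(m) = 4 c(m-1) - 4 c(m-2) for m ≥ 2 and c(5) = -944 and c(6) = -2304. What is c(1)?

Rearranging, c(m-2) = (c(m) - 4 c(m-1)) / -4.
c(4) = (-2304 - 4(-944)) / -4 = 1472/-4 = -368
c(3) = (-944 - 4(-368)) / -4 = 528/-4 = -132
c(2) = (-368 - 4(-132)) / -4 = 160/-4 = -40
c(1) = (-132 - 4(-40)) / -4 = 28/-4 = -7

-7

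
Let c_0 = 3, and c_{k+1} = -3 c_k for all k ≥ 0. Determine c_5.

-729

c_1 = -3*3 = -9
c_2 = -3*(-9) = 27
c_3 = -3*27 = -81
c_4 = -3*(-81) = 243
c_5 = -3*243 = -729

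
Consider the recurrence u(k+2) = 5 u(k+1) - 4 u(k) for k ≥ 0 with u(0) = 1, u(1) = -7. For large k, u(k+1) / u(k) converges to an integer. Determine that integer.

4

The characteristic equation is r^2 - 5r + 4 = 0, which factors as (r - 4)(r - 1) = 0.
So the roots are 4 and 1. Since |4| > |1| and the coefficient of 4^k is non-zero, the ratio tends to 4.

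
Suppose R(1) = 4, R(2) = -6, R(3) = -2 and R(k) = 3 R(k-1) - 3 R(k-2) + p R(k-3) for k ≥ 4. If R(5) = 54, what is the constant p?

R(4) = 12 + 4p
R(5) = 42 + 6p
So 42 + 6p = 54, giving p = 2.

2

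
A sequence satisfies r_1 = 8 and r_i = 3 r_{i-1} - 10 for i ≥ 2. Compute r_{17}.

129140168

The fixed point is -10/(1 - 3) = 5, so r_i - 5 = 3(r_{i-1} - 5).
Hence r_i = 3·3^{i-1} + 5.
r_{17} = 3·3^{16} + 5 = 3·43046721 + 5 = 129140168.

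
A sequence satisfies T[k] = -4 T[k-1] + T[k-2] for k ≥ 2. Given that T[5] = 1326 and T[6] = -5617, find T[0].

Rearranging, T[k-2] = T[k] + 4 T[k-1].
T[4] = -5617 + 4(1326) = -313
T[3] = 1326 + 4(-313) = 74
T[2] = -313 + 4(74) = -17
T[1] = 74 + 4(-17) = 6
T[0] = -17 + 4(6) = 7

7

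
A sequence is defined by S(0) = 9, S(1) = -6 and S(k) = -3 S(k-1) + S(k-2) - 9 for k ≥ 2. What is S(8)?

S(2) = -3·(-6) + 9 - 9 = 18
S(3) = -3·18 + (-6) - 9 = -69
S(4) = -3·(-69) + 18 - 9 = 216
S(5) = -3·216 + (-69) - 9 = -726
S(6) = -3·(-726) + 216 - 9 = 2385
S(7) = -3·2385 + (-726) - 9 = -7890
S(8) = -3·(-7890) + 2385 - 9 = 26046

26046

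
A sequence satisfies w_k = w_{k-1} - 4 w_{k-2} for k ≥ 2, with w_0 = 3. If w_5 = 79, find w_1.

Let w_1 = v.
w_2 = -12 + v
w_3 = -12 - 3v
w_4 = 36 - 7v
w_5 = 84 + 5v
So 84 + 5v = 79, giving v = -1.

-1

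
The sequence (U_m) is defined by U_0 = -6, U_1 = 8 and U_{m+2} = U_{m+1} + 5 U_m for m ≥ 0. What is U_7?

-472

U_2 = 8 + 5*(-6) = -22
U_3 = (-22) + 5*8 = 18
U_4 = 18 + 5*(-22) = -92
U_5 = (-92) + 5*18 = -2
U_6 = (-2) + 5*(-92) = -462
U_7 = (-462) + 5*(-2) = -472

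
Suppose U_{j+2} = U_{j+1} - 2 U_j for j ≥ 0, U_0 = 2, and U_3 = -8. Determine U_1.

4

Let U_1 = x.
U_2 = -4 + x
U_3 = -4 - x
So -4 - x = -8, giving x = 4.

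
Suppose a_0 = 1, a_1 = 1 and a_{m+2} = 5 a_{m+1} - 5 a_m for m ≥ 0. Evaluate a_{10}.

-65625

a_2 = 5(1) - 5(1) = 0
a_3 = 5(0) - 5(1) = -5
a_4 = 5(-5) - 5(0) = -25
a_5 = 5(-25) - 5(-5) = -100
a_6 = 5(-100) - 5(-25) = -375
a_7 = 5(-375) - 5(-100) = -1375
a_8 = 5(-1375) - 5(-375) = -5000
a_9 = 5(-5000) - 5(-1375) = -18125
a_{10} = 5(-18125) - 5(-5000) = -65625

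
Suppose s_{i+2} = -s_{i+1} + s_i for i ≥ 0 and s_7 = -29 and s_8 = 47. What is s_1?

-1

Rearranging, s_{i-2} = s_i + s_{i-1}.
s_6 = 47 + (-29) = 18
s_5 = -29 + 18 = -11
s_4 = 18 + (-11) = 7
s_3 = -11 + 7 = -4
s_2 = 7 + (-4) = 3
s_1 = -4 + 3 = -1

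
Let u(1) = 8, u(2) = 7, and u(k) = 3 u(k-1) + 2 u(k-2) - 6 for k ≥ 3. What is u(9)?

u(3) = 3(7) + 2(8) - 6 = 31
u(4) = 3(31) + 2(7) - 6 = 101
u(5) = 3(101) + 2(31) - 6 = 359
u(6) = 3(359) + 2(101) - 6 = 1273
u(7) = 3(1273) + 2(359) - 6 = 4531
u(8) = 3(4531) + 2(1273) - 6 = 16133
u(9) = 3(16133) + 2(4531) - 6 = 57455

57455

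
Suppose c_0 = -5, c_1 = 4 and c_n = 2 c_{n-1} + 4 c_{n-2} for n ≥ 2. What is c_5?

c_2 = 2(4) + 4(-5) = -12
c_3 = 2(-12) + 4(4) = -8
c_4 = 2(-8) + 4(-12) = -64
c_5 = 2(-64) + 4(-8) = -160

-160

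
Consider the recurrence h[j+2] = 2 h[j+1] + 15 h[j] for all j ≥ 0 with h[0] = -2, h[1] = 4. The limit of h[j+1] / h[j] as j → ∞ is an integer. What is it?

The characteristic equation is r^2 - 2r - 15 = 0, which factors as (r - 5)(r + 3) = 0.
So the roots are 5 and -3. Since |5| > |-3| and the coefficient of 5^j is non-zero, the ratio tends to 5.

5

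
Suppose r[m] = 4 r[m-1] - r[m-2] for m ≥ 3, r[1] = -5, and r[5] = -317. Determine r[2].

Let r[2] = w.
r[3] = 5 + 4w
r[4] = 20 + 15w
r[5] = 75 + 56w
So 75 + 56w = -317, giving w = -7.

-7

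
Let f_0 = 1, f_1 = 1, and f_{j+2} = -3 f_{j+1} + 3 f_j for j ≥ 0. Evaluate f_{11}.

105948

f_2 = -3(1) + 3(1) = 0
f_3 = -3(0) + 3(1) = 3
f_4 = -3(3) + 3(0) = -9
f_5 = -3(-9) + 3(3) = 36
f_6 = -3(36) + 3(-9) = -135
f_7 = -3(-135) + 3(36) = 513
f_8 = -3(513) + 3(-135) = -1944
f_9 = -3(-1944) + 3(513) = 7371
f_{10} = -3(7371) + 3(-1944) = -27945
f_{11} = -3(-27945) + 3(7371) = 105948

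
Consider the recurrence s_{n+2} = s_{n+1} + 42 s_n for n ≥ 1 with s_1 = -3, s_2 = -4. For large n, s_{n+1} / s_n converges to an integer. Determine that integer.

7

The characteristic equation is r^2 - r - 42 = 0, which factors as (r - 7)(r + 6) = 0.
So the roots are 7 and -6. Since |7| > |-6| and the coefficient of 7^n is non-zero, the ratio tends to 7.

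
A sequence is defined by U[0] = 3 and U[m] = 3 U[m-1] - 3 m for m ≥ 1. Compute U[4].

U[1] = 3·3 - 3 = 6
U[2] = 3·6 - 6 = 12
U[3] = 3·12 - 9 = 27
U[4] = 3·27 - 12 = 69

69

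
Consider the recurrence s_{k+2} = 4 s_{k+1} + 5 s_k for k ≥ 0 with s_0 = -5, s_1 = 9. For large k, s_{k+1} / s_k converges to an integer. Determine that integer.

The characteristic equation is r^2 - 4r - 5 = 0, which factors as (r - 5)(r + 1) = 0.
So the roots are 5 and -1. Since |5| > |-1| and the coefficient of 5^k is non-zero, the ratio tends to 5.

5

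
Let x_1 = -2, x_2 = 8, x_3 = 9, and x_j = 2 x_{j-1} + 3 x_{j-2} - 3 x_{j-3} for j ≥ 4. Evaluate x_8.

2214

x_4 = 2*9 + 3*8 - 3*(-2) = 48
x_5 = 2*48 + 3*9 - 3*8 = 99
x_6 = 2*99 + 3*48 - 3*9 = 315
x_7 = 2*315 + 3*99 - 3*48 = 783
x_8 = 2*783 + 3*315 - 3*99 = 2214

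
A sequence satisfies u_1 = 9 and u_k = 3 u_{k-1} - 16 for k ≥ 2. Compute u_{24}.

The fixed point is -16/(1 - 3) = 8, so u_k - 8 = 3(u_{k-1} - 8).
Hence u_k = 1·3^{k-1} + 8.
u_{24} = 1·3^{23} + 8 = 1·94143178827 + 8 = 94143178835.

94143178835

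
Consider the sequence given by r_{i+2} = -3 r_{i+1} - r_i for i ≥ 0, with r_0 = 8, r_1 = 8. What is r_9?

r_2 = -3*8 - 8 = -32
r_3 = -3*(-32) - 8 = 88
r_4 = -3*88 - (-32) = -232
r_5 = -3*(-232) - 88 = 608
r_6 = -3*608 - (-232) = -1592
r_7 = -3*(-1592) - 608 = 4168
r_8 = -3*4168 - (-1592) = -10912
r_9 = -3*(-10912) - 4168 = 28568

28568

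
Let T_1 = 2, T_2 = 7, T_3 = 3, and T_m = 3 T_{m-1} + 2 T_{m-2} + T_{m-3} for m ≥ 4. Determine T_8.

T_4 = 3·3 + 2·7 + 2 = 25
T_5 = 3·25 + 2·3 + 7 = 88
T_6 = 3·88 + 2·25 + 3 = 317
T_7 = 3·317 + 2·88 + 25 = 1152
T_8 = 3·1152 + 2·317 + 88 = 4178

4178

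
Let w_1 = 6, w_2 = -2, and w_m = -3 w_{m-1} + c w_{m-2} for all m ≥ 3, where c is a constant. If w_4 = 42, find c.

-3

w_3 = 6 + 6c
w_4 = -18 - 20c
So -18 - 20c = 42, giving c = -3.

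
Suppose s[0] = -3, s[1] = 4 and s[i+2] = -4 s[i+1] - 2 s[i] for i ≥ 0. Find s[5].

368

s[2] = -4·4 - 2·(-3) = -10
s[3] = -4·(-10) - 2·4 = 32
s[4] = -4·32 - 2·(-10) = -108
s[5] = -4·(-108) - 2·32 = 368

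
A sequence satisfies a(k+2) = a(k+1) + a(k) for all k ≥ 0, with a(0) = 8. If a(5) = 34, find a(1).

2

Let a(1) = x.
a(2) = 8 + x
a(3) = 8 + 2x
a(4) = 16 + 3x
a(5) = 24 + 5x
So 24 + 5x = 34, giving x = 2.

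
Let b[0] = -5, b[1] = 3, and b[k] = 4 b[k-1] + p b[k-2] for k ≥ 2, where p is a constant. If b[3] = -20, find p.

b[2] = 12 - 5p
b[3] = 48 - 17p
So 48 - 17p = -20, giving p = 4.

4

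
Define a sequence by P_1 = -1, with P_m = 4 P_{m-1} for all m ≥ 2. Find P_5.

-256

P_2 = 4·(-1) = -4
P_3 = 4·(-4) = -16
P_4 = 4·(-16) = -64
P_5 = 4·(-64) = -256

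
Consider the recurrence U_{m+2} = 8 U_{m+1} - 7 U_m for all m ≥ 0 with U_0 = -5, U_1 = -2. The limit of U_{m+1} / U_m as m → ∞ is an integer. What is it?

7

The characteristic equation is r^2 - 8r + 7 = 0, which factors as (r - 7)(r - 1) = 0.
So the roots are 7 and 1. Since |7| > |1| and the coefficient of 7^m is non-zero, the ratio tends to 7.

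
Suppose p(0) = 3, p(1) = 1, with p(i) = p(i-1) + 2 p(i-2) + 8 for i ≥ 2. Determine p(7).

505

p(2) = 1 + 2*3 + 8 = 15
p(3) = 15 + 2*1 + 8 = 25
p(4) = 25 + 2*15 + 8 = 63
p(5) = 63 + 2*25 + 8 = 121
p(6) = 121 + 2*63 + 8 = 255
p(7) = 255 + 2*121 + 8 = 505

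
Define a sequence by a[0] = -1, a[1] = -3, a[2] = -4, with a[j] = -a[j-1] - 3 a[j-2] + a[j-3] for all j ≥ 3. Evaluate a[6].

58

a[3] = -(-4) - 3*(-3) + (-1) = 12
a[4] = -12 - 3*(-4) + (-3) = -3
a[5] = -(-3) - 3*12 + (-4) = -37
a[6] = -(-37) - 3*(-3) + 12 = 58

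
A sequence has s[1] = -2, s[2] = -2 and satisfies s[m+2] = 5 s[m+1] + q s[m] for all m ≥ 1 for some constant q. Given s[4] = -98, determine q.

4

s[3] = -10 - 2q
s[4] = -50 - 12q
So -50 - 12q = -98, giving q = 4.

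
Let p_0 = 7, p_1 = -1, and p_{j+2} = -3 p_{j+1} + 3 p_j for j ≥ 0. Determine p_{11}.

-3319380

p_2 = -3*(-1) + 3*7 = 24
p_3 = -3*24 + 3*(-1) = -75
p_4 = -3*(-75) + 3*24 = 297
p_5 = -3*297 + 3*(-75) = -1116
p_6 = -3*(-1116) + 3*297 = 4239
p_7 = -3*4239 + 3*(-1116) = -16065
p_8 = -3*(-16065) + 3*4239 = 60912
p_9 = -3*60912 + 3*(-16065) = -230931
p_{10} = -3*(-230931) + 3*60912 = 875529
p_{11} = -3*875529 + 3*(-230931) = -3319380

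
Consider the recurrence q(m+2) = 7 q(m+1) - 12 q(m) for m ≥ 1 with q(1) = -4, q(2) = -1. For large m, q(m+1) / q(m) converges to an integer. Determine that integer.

The characteristic equation is r^2 - 7r + 12 = 0, which factors as (r - 4)(r - 3) = 0.
So the roots are 4 and 3. Since |4| > |3| and the coefficient of 4^m is non-zero, the ratio tends to 4.

4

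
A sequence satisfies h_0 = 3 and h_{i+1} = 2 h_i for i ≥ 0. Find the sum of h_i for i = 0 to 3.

45

h_1 = 2*3 = 6
h_2 = 2*6 = 12
h_3 = 2*12 = 24
Sum = 3 + 6 + 12 + 24 = 45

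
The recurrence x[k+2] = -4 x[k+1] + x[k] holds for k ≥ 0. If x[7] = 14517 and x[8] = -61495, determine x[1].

Rearranging, x[k-2] = x[k] + 4 x[k-1].
x[6] = -61495 + 4·14517 = -3427
x[5] = 14517 + 4·(-3427) = 809
x[4] = -3427 + 4·809 = -191
x[3] = 809 + 4·(-191) = 45
x[2] = -191 + 4·45 = -11
x[1] = 45 + 4·(-11) = 1

1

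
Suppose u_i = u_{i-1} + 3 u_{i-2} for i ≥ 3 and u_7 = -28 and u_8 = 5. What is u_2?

Rearranging, u_{i-2} = (u_i - u_{i-1}) / 3.
u_6 = (5 - (-28)) / 3 = 33/3 = 11
u_5 = (-28 - 11) / 3 = -39/3 = -13
u_4 = (11 - (-13)) / 3 = 24/3 = 8
u_3 = (-13 - 8) / 3 = -21/3 = -7
u_2 = (8 - (-7)) / 3 = 15/3 = 5

5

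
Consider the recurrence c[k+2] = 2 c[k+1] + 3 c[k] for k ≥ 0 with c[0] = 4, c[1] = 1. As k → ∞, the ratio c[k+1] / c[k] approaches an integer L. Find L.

The characteristic equation is r^2 - 2r - 3 = 0, which factors as (r - 3)(r + 1) = 0.
So the roots are 3 and -1. Since |3| > |-1| and the coefficient of 3^k is non-zero, the ratio tends to 3.

3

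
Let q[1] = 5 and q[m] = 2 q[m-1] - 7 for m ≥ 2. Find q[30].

The fixed point is -7/(1 - 2) = 7, so q[m] - 7 = 2(q[m-1] - 7).
Hence q[m] = -2·2^{m-1} + 7.
q[30] = -2·2^{29} + 7 = -2·536870912 + 7 = -1073741817.

-1073741817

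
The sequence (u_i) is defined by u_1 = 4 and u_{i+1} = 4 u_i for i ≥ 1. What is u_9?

u_2 = 4*4 = 16
u_3 = 4*16 = 64
u_4 = 4*64 = 256
u_5 = 4*256 = 1024
u_6 = 4*1024 = 4096
u_7 = 4*4096 = 16384
u_8 = 4*16384 = 65536
u_9 = 4*65536 = 262144

262144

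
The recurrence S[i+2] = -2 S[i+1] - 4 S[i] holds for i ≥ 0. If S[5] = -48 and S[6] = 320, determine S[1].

Rearranging, S[i-2] = (S[i] + 2 S[i-1]) / -4.
S[4] = (320 + 2·(-48)) / -4 = 224/-4 = -56
S[3] = (-48 + 2·(-56)) / -4 = -160/-4 = 40
S[2] = (-56 + 2·40) / -4 = 24/-4 = -6
S[1] = (40 + 2·(-6)) / -4 = 28/-4 = -7

-7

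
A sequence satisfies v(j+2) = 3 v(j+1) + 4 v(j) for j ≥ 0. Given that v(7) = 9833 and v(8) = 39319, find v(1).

Rearranging, v(j-2) = (v(j) - 3 v(j-1)) / 4.
v(6) = (39319 - 3*9833) / 4 = 9820/4 = 2455
v(5) = (9833 - 3*2455) / 4 = 2468/4 = 617
v(4) = (2455 - 3*617) / 4 = 604/4 = 151
v(3) = (617 - 3*151) / 4 = 164/4 = 41
v(2) = (151 - 3*41) / 4 = 28/4 = 7
v(1) = (41 - 3*7) / 4 = 20/4 = 5

5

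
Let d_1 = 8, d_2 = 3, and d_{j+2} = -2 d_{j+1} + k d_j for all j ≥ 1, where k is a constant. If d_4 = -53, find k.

d_3 = -6 + 8k
d_4 = 12 - 13k
So 12 - 13k = -53, giving k = 5.

5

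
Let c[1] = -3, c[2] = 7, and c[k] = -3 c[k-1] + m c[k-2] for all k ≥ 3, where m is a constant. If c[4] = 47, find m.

-1

c[3] = -21 - 3m
c[4] = 63 + 16m
So 63 + 16m = 47, giving m = -1.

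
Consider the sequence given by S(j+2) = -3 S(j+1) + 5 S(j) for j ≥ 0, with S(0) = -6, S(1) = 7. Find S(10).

S(2) = -3(7) + 5(-6) = -51
S(3) = -3(-51) + 5(7) = 188
S(4) = -3(188) + 5(-51) = -819
S(5) = -3(-819) + 5(188) = 3397
S(6) = -3(3397) + 5(-819) = -14286
S(7) = -3(-14286) + 5(3397) = 59843
S(8) = -3(59843) + 5(-14286) = -250959
S(9) = -3(-250959) + 5(59843) = 1052092
S(10) = -3(1052092) + 5(-250959) = -4411071

-4411071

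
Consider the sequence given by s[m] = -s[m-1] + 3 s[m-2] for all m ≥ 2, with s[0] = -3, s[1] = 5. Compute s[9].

4493

s[2] = -5 + 3(-3) = -14
s[3] = -(-14) + 3(5) = 29
s[4] = -29 + 3(-14) = -71
s[5] = -(-71) + 3(29) = 158
s[6] = -158 + 3(-71) = -371
s[7] = -(-371) + 3(158) = 845
s[8] = -845 + 3(-371) = -1958
s[9] = -(-1958) + 3(845) = 4493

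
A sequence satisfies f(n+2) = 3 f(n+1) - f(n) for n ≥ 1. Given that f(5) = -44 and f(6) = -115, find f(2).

-4

Rearranging, f(n-2) = -(f(n) - 3 f(n-1)).
f(4) = -(-115 - 3(-44)) = -17
f(3) = -(-44 - 3(-17)) = -7
f(2) = -(-17 - 3(-7)) = -4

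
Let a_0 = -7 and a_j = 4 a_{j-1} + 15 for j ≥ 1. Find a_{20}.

-2199023255557

The fixed point is 15/(1 - 4) = -5, so a_j + 5 = 4(a_{j-1} + 5).
Hence a_j = -2·4^j - 5.
a_{20} = -2·4^{20} - 5 = -2·1099511627776 - 5 = -2199023255557.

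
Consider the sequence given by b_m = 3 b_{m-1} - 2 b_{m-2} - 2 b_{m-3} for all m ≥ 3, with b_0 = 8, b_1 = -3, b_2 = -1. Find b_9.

343

b_3 = 3(-1) - 2(-3) - 2(8) = -13
b_4 = 3(-13) - 2(-1) - 2(-3) = -31
b_5 = 3(-31) - 2(-13) - 2(-1) = -65
b_6 = 3(-65) - 2(-31) - 2(-13) = -107
b_7 = 3(-107) - 2(-65) - 2(-31) = -129
b_8 = 3(-129) - 2(-107) - 2(-65) = -43
b_9 = 3(-43) - 2(-129) - 2(-107) = 343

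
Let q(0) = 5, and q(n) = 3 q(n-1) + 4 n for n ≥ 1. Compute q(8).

q(1) = 3(5) + 4 = 19
q(2) = 3(19) + 8 = 65
q(3) = 3(65) + 12 = 207
q(4) = 3(207) + 16 = 637
q(5) = 3(637) + 20 = 1931
q(6) = 3(1931) + 24 = 5817
q(7) = 3(5817) + 28 = 17479
q(8) = 3(17479) + 32 = 52469

52469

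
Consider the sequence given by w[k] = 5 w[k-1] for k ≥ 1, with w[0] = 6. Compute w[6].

93750

w[1] = 5·6 = 30
w[2] = 5·30 = 150
w[3] = 5·150 = 750
w[4] = 5·750 = 3750
w[5] = 5·3750 = 18750
w[6] = 5·18750 = 93750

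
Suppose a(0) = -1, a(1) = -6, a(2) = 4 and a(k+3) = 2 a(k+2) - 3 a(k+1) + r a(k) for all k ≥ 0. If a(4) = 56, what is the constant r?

-2

a(3) = 26 - r
a(4) = 40 - 8r
So 40 - 8r = 56, giving r = -2.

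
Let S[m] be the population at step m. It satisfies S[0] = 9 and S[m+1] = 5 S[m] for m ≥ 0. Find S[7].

S[1] = 5(9) = 45
S[2] = 5(45) = 225
S[3] = 5(225) = 1125
S[4] = 5(1125) = 5625
S[5] = 5(5625) = 28125
S[6] = 5(28125) = 140625
S[7] = 5(140625) = 703125

703125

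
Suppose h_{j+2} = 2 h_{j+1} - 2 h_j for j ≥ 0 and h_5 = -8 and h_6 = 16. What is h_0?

4

Rearranging, h_{j-2} = (h_j - 2 h_{j-1}) / -2.
h_4 = (16 - 2(-8)) / -2 = 32/-2 = -16
h_3 = (-8 - 2(-16)) / -2 = 24/-2 = -12
h_2 = (-16 - 2(-12)) / -2 = 8/-2 = -4
h_1 = (-12 - 2(-4)) / -2 = -4/-2 = 2
h_0 = (-4 - 2(2)) / -2 = -8/-2 = 4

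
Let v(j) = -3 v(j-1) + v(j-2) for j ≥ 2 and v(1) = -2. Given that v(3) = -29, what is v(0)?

Let v(0) = w.
v(2) = 6 + w
v(3) = -20 - 3w
So -20 - 3w = -29, giving w = 3.

3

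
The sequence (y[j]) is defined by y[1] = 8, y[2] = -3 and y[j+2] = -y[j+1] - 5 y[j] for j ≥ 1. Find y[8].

2237

y[3] = -(-3) - 5*8 = -37
y[4] = -(-37) - 5*(-3) = 52
y[5] = -52 - 5*(-37) = 133
y[6] = -133 - 5*52 = -393
y[7] = -(-393) - 5*133 = -272
y[8] = -(-272) - 5*(-393) = 2237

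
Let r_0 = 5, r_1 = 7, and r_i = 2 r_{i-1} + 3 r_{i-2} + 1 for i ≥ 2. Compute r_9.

r_2 = 2·7 + 3·5 + 1 = 30
r_3 = 2·30 + 3·7 + 1 = 82
r_4 = 2·82 + 3·30 + 1 = 255
r_5 = 2·255 + 3·82 + 1 = 757
r_6 = 2·757 + 3·255 + 1 = 2280
r_7 = 2·2280 + 3·757 + 1 = 6832
r_8 = 2·6832 + 3·2280 + 1 = 20505
r_9 = 2·20505 + 3·6832 + 1 = 61507

61507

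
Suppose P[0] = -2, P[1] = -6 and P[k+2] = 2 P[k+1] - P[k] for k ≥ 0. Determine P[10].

P[2] = 2·(-6) - (-2) = -10
P[3] = 2·(-10) - (-6) = -14
P[4] = 2·(-14) - (-10) = -18
P[5] = 2·(-18) - (-14) = -22
P[6] = 2·(-22) - (-18) = -26
P[7] = 2·(-26) - (-22) = -30
P[8] = 2·(-30) - (-26) = -34
P[9] = 2·(-34) - (-30) = -38
P[10] = 2·(-38) - (-34) = -42

-42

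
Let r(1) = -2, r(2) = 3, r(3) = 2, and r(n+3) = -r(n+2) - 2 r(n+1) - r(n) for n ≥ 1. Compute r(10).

r(4) = -2 - 2·3 - (-2) = -6
r(5) = -(-6) - 2·2 - 3 = -1
r(6) = -(-1) - 2·(-6) - 2 = 11
r(7) = -11 - 2·(-1) - (-6) = -3
r(8) = -(-3) - 2·11 - (-1) = -18
r(9) = -(-18) - 2·(-3) - 11 = 13
r(10) = -13 - 2·(-18) - (-3) = 26

26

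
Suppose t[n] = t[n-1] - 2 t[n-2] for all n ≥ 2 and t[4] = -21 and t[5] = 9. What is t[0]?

Rearranging, t[n-2] = (t[n] - t[n-1]) / -2.
t[3] = (9 - (-21)) / -2 = 30/-2 = -15
t[2] = (-21 - (-15)) / -2 = -6/-2 = 3
t[1] = (-15 - 3) / -2 = -18/-2 = 9
t[0] = (3 - 9) / -2 = -6/-2 = 3

3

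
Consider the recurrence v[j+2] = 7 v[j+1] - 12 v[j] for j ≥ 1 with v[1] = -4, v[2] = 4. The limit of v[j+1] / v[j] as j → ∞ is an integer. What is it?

The characteristic equation is r^2 - 7r + 12 = 0, which factors as (r - 4)(r - 3) = 0.
So the roots are 4 and 3. Since |4| > |3| and the coefficient of 4^j is non-zero, the ratio tends to 4.

4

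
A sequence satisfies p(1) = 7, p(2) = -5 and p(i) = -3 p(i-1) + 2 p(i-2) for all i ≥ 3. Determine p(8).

-15745

p(3) = -3·(-5) + 2·7 = 29
p(4) = -3·29 + 2·(-5) = -97
p(5) = -3·(-97) + 2·29 = 349
p(6) = -3·349 + 2·(-97) = -1241
p(7) = -3·(-1241) + 2·349 = 4421
p(8) = -3·4421 + 2·(-1241) = -15745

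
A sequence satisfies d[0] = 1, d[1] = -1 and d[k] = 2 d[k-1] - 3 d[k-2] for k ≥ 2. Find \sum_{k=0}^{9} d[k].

d[2] = 2*(-1) - 3*1 = -5
d[3] = 2*(-5) - 3*(-1) = -7
d[4] = 2*(-7) - 3*(-5) = 1
d[5] = 2*1 - 3*(-7) = 23
d[6] = 2*23 - 3*1 = 43
d[7] = 2*43 - 3*23 = 17
d[8] = 2*17 - 3*43 = -95
d[9] = 2*(-95) - 3*17 = -241
Sum = 1 + (-1) + (-5) + (-7) + 1 + 23 + 43 + 17 + (-95) + (-241) = -264

-264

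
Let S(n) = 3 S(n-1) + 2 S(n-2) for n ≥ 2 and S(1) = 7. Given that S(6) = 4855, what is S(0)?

5

Let S(0) = z.
S(2) = 21 + 2z
S(3) = 77 + 6z
S(4) = 273 + 22z
S(5) = 973 + 78z
S(6) = 3465 + 278z
So 3465 + 278z = 4855, giving z = 5.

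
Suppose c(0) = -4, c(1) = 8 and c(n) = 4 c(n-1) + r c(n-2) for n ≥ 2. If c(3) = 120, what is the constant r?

c(2) = 32 - 4r
c(3) = 128 - 8r
So 128 - 8r = 120, giving r = 1.

1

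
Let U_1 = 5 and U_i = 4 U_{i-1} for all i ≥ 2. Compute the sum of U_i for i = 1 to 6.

6825

U_2 = 4(5) = 20
U_3 = 4(20) = 80
U_4 = 4(80) = 320
U_5 = 4(320) = 1280
U_6 = 4(1280) = 5120
Sum = 5 + 20 + 80 + 320 + 1280 + 5120 = 6825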